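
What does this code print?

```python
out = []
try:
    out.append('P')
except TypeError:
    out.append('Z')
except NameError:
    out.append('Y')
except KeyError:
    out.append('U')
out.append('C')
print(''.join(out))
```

Execution trace: 'P' (try body, no exception) → 'C' (after the try/except). Output: PC

Answer: PC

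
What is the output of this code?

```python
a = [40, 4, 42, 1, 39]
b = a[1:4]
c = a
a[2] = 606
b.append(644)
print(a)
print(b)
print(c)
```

Key concept: slice vs alias.
Step by step:
`a = [40, 4, 42, 1, 39]` → a = [40, 4, 42, 1, 39]
`b = a[1:4]` → b = [4, 42, 1]
`c = a` → c = [40, 4, 42, 1, 39] (same object as a)
`a[2] = 606` → a = [40, 4, 606, 1, 39] (same object as c); c = [40, 4, 606, 1, 39] (same object as a)
`b.append(644)` → b = [4, 42, 1, 644]
`print(a)` → prints [40, 4, 606, 1, 39]
`print(b)` → prints [4, 42, 1, 644]
`print(c)` → prints [40, 4, 606, 1, 39]

Answer:
[40, 4, 606, 1, 39]
[4, 42, 1, 644]
[40, 4, 606, 1, 39]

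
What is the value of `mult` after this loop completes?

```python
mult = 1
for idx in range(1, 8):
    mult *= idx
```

7! = 5040
`mult` takes the values: 1 → 2 → 6 → 24 → 120 → 720 → 5040

Answer: 5040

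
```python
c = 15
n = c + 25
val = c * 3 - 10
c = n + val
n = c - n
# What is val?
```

Trace:
`c = 15` → c = 15
`n = c + 25` → n = 40
`val = c * 3 - 10` → val = 35
`c = n + val` → c = 75
`n = c - n` → n = 35
So val = 35

Answer: 35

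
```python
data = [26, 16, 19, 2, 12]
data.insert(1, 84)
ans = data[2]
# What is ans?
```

Trace:
`data = [26, 16, 19, 2, 12]` → data = [26, 16, 19, 2, 12]
`data.insert(1, 84)` → data = [26, 84, 16, 19, 2, 12]
`ans = data[2]` → ans = 16
So ans = 16

Answer: 16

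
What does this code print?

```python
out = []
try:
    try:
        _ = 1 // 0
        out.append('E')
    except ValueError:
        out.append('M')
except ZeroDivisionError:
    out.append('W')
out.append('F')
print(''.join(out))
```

Execution trace: 'W' (outer except ZeroDivisionError) → 'F' (after the try/except). Output: WF

Answer: WF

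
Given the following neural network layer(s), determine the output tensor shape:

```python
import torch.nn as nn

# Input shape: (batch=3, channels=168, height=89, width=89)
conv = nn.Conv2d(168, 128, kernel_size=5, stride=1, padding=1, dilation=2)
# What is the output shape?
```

Input: (3, 168, 89, 89) -> Output: (3, 128, 83, 83)

Answer: (3, 128, 83, 83)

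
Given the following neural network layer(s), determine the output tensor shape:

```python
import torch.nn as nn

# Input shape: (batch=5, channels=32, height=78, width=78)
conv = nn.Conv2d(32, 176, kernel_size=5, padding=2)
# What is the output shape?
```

Input: (5, 32, 78, 78) -> Output: (5, 176, 78, 78)

Answer: (5, 176, 78, 78)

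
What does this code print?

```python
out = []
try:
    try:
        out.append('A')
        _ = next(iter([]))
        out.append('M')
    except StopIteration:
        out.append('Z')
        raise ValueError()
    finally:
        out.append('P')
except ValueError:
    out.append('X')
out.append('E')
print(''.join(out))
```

Execution trace: 'A' (inner try body) → 'Z' (inner except StopIteration) → 'P' (inner finally) → 'X' (outer except ValueError) → 'E' (after the try/except). Output: AZPXE

Answer: AZPXE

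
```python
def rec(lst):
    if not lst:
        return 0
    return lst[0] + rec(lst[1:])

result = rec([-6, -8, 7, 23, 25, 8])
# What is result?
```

(-6) + (-8) + 7 + 23 + 25 + 8 + 0 = 49

Answer: 49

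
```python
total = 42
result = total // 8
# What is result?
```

Trace:
`total = 42` → total = 42
`result = total // 8` → result = 5
So result = 5

Answer: 5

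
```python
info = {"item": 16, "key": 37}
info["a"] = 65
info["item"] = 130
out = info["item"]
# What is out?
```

Trace:
`info = {"item": 16, "key": 37}` → info = {'item': 16, 'key': 37}
`info["a"] = 65` → info = {'item': 16, 'key': 37, 'a': 65}
`info["item"] = 130` → info = {'item': 130, 'key': 37, 'a': 65}
`out = info["item"]` → out = 130
So out = 130

Answer: 130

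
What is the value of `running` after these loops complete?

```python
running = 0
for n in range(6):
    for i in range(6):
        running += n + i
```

Sum of all n+i for n,i in 6x6
`running` takes the values: 0 → 1 → 3 → 6 → 10 → 15 → 16 → 18 → 21 → 25 → 30 → 36 → 38 → 41 → 45 → 50 → 56 → 63 → 66 → 70 → 75 → 81 → 88 → 96 → 100 → 105 → 111 → 118 → 126 → 135 → 140 → 146 → 153 → 161 → 170 → 180

Answer: 180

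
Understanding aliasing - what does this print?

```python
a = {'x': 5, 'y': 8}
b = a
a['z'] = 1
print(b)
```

Key concept: dict aliasing.
Step by step:
`a = {'x': 5, 'y': 8}` → a = {'x': 5, 'y': 8}
`b = a` → b = {'x': 5, 'y': 8} (same object as a)
`a['z'] = 1` → a = {'x': 5, 'y': 8, 'z': 1} (same object as b); b = {'x': 5, 'y': 8, 'z': 1} (same object as a)
`print(b)` → prints {'x': 5, 'y': 8, 'z': 1}

Answer: {'x': 5, 'y': 8, 'z': 1}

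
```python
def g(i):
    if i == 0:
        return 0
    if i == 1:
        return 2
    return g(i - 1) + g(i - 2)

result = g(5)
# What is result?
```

Build up from base cases: g(0)=0, g(1)=2, g(2)=2, g(3)=4, g(4)=6, g(5)=10

Answer: 10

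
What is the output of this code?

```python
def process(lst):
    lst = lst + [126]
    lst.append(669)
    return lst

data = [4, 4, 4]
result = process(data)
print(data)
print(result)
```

Key concept: rebinding parameter vs mutation.
Step by step:
`data = [4, 4, 4]` → data = [4, 4, 4]
`result = process(data)` → result = [4, 4, 4, 126, 669]
`print(data)` → prints [4, 4, 4]
`print(result)` → prints [4, 4, 4, 126, 669]

Answer:
[4, 4, 4]
[4, 4, 4, 126, 669]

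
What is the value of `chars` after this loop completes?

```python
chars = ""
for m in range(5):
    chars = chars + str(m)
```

Concatenate digits 0 to 4
`chars` takes the values: "" → "0" → "01" → "012" → "0123" → "01234"

Answer: "01234"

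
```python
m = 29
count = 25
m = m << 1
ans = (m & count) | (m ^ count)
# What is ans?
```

Trace:
`m = 29` → m = 29
`count = 25` → count = 25
`m = m << 1` → m = 58
`ans = (m & count) | (m ^ count)` → ans = 59
So ans = 59

Answer: 59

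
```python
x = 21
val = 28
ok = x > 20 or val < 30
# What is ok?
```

Trace:
`x = 21` → x = 21
`val = 28` → val = 28
`ok = x > 20 or val < 30` → ok = True
So ok = True

Answer: True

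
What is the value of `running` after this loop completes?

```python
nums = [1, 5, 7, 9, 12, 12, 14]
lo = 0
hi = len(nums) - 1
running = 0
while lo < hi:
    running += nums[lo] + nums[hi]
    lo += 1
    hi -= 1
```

Sum of pairs from ends
`running` takes the values: 0 → 15 → 32 → 51

Answer: 51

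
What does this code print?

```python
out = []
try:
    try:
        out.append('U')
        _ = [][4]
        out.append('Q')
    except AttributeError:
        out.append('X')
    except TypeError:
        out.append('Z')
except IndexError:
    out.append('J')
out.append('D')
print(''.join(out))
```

Execution trace: 'U' (try body) → 'J' (outer except IndexError) → 'D' (after the try/except). Output: UJD

Answer: UJD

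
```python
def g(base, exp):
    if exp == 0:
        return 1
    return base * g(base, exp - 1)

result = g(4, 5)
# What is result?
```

g(4, 5) = 4 * 4 * 4 * 4 * 4 = 1024

Answer: 1024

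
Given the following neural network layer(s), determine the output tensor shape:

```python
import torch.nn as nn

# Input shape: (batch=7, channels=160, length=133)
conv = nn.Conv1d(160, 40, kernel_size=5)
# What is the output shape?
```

Input: (7, 160, 133) -> Output: (7, 40, 129)

Answer: (7, 40, 129)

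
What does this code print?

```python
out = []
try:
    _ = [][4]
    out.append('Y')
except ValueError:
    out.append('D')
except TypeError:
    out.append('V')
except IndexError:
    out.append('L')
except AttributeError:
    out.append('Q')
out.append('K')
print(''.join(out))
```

Execution trace: 'L' (except IndexError) → 'K' (after the try/except). Output: LK

Answer: LK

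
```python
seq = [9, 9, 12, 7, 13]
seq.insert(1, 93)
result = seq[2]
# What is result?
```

Trace:
`seq = [9, 9, 12, 7, 13]` → seq = [9, 9, 12, 7, 13]
`seq.insert(1, 93)` → seq = [9, 93, 9, 12, 7, 13]
`result = seq[2]` → result = 9
So result = 9

Answer: 9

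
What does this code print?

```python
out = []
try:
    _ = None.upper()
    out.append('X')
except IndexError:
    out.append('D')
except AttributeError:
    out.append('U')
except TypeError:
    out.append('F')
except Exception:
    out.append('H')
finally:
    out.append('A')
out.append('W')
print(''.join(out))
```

Execution trace: 'U' (except AttributeError) → 'A' (finally) → 'W' (after the try/except). Output: UAW

Answer: UAW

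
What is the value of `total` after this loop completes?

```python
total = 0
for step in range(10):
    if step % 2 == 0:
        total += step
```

Sum of even numbers 0 to 9
`total` takes the values: 0 → 2 → 6 → 12 → 20

Answer: 20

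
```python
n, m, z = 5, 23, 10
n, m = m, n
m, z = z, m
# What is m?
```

Trace:
`n, m, z = 5, 23, 10` → n = 5; m = 23; z = 10
`n, m = m, n` → n = 23; m = 5
`m, z = z, m` → m = 10; z = 5
So m = 10

Answer: 10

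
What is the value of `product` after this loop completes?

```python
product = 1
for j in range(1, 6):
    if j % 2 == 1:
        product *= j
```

Product of odd numbers 1 to 5
`product` takes the values: 1 → 3 → 15

Answer: 15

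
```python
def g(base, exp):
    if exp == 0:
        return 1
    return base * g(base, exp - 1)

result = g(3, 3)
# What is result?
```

g(3, 3) = 3 * 3 * 3 = 27

Answer: 27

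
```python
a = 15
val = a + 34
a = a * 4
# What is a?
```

Trace:
`a = 15` → a = 15
`val = a + 34` → val = 49
`a = a * 4` → a = 60
So a = 60

Answer: 60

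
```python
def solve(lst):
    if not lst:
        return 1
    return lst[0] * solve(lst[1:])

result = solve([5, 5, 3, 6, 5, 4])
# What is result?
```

Product over [5, 5, 3, 6, 5, 4] = 5 * 5 * 3 * 6 * 5 * 4 = 9000

Answer: 9000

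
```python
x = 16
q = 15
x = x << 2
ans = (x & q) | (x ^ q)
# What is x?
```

Trace:
`x = 16` → x = 16
`q = 15` → q = 15
`x = x << 2` → x = 64
`ans = (x & q) | (x ^ q)` → ans = 79
So x = 64

Answer: 64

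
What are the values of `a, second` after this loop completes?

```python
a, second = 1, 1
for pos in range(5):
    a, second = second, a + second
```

Fibonacci: after 5 iterations
`a, second` takes the values: (1, 1) → (1, 2) → (2, 3) → (3, 5) → (5, 8) → (8, 13)

Answer: 8, 13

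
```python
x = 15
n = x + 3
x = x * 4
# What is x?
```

Trace:
`x = 15` → x = 15
`n = x + 3` → n = 18
`x = x * 4` → x = 60
So x = 60

Answer: 60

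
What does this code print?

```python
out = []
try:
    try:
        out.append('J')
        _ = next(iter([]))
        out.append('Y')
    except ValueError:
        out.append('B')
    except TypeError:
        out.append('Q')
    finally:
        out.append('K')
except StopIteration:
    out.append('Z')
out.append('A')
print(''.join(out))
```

Execution trace: 'J' (try body) → 'K' (finally) → 'Z' (outer except StopIteration) → 'A' (after the try/except). Output: JKZA

Answer: JKZA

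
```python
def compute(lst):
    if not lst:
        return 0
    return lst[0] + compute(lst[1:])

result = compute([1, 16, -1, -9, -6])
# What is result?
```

1 + 16 + (-1) + (-9) + (-6) + 0 = 1

Answer: 1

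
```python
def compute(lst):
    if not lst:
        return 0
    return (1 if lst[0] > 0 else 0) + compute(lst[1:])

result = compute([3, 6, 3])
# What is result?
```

Count of positive elements in [3, 6, 3] = 3

Answer: 3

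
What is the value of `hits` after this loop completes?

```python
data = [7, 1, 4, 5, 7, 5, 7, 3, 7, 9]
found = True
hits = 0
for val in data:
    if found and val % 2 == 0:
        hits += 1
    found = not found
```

Count even values at even positions
`hits` takes the values: 0 → 1

Answer: 1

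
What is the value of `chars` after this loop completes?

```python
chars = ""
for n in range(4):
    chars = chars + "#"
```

Repeat '#' 4 times
`chars` takes the values: "" → "#" → "##" → "###" → "####"

Answer: "####"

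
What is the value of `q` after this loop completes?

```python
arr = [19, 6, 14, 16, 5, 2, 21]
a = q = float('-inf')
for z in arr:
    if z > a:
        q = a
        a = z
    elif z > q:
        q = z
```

Second largest (with repeats) in [19, 6, 14, 16, 5, 2, 21]
`q` takes the values: -inf → 6 → 14 → 16 → 19

Answer: 19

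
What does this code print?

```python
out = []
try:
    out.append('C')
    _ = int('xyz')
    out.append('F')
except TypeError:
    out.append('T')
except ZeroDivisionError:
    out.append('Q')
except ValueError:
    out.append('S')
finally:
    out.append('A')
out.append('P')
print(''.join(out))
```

Execution trace: 'C' (try body) → 'S' (except ValueError) → 'A' (finally) → 'P' (after the try/except). Output: CSAP

Answer: CSAP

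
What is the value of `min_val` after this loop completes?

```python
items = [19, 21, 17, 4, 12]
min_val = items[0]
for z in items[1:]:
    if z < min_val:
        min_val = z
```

Minimum of [19, 21, 17, 4, 12]
`min_val` takes the values: 19 → 17 → 4

Answer: 4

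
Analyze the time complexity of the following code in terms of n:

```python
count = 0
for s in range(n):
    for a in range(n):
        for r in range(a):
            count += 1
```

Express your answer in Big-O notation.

Each loop level contributes: n × n × n. Multiplying the contributions gives O(n^3).

Answer: O(n^3)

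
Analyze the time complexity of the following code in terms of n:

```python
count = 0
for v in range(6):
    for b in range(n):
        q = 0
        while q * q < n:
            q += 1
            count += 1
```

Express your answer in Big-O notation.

Each loop level contributes: 1 × n × √n. Multiplying the contributions gives O(n√n).

Answer: O(n√n)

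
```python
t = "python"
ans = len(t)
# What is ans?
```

Trace:
`t = "python"` → t = 'python'
`ans = len(t)` → ans = 6
So ans = 6

Answer: 6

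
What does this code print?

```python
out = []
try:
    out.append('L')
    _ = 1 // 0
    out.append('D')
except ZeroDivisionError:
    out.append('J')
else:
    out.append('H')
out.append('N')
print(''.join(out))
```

Execution trace: 'L' (try body) → 'J' (except ZeroDivisionError) → 'N' (after the try/except). Output: LJN

Answer: LJN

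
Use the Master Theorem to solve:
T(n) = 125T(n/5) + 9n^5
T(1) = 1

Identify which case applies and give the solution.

a=125, b=5, f(n)=9n^5. log_5(125) = 3. Since c=5 > 3 and the regularity condition holds (125(n/5)^5 = (125/5^5)n^5 with 125/5^5 < 1), Case 3 applies: T(n) = Θ(f(n)) = O(n^5).

Answer: O(n^5) - Case 3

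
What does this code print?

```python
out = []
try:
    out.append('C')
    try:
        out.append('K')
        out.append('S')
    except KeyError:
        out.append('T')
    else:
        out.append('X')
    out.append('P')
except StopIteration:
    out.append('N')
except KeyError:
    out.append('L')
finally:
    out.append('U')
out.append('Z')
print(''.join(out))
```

Execution trace: 'C' (try body) → 'K' (inner try body) → 'S' (inner try body, no exception) → 'X' (inner else) → 'P' (try body, no exception) → 'U' (finally) → 'Z' (after the try/except). Output: CKSXPUZ

Answer: CKSXPUZ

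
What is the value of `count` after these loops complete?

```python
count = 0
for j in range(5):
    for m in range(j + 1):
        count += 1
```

Triangle: 1 + 2 + ... + 5
`count` takes the values: 0 → 1 → 2 → 3 → 4 → 5 → 6 → 7 → 8 → 9 → 10 → 11 → 12 → 13 → 14 → 15

Answer: 15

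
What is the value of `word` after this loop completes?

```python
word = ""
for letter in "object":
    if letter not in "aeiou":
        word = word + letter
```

Remove vowels from 'object'
`word` takes the values: "" → "b" → "bj" → "bjc" → "bjct"

Answer: "bjct"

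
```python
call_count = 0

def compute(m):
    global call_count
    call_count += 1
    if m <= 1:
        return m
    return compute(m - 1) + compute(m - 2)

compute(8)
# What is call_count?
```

Calls(m) = 1 + Calls(m-1) + Calls(m-2); Calls(0)=Calls(1)=1. For m=8 this gives 67.

Answer: 67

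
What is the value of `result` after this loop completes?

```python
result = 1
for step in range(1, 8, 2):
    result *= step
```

Product of 1, 3, 5, ... up to 7
`result` takes the values: 1 → 3 → 15 → 105

Answer: 105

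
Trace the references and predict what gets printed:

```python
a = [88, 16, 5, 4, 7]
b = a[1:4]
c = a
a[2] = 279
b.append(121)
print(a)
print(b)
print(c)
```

Key concept: slice vs alias.
Step by step:
`a = [88, 16, 5, 4, 7]` → a = [88, 16, 5, 4, 7]
`b = a[1:4]` → b = [16, 5, 4]
`c = a` → c = [88, 16, 5, 4, 7] (same object as a)
`a[2] = 279` → a = [88, 16, 279, 4, 7] (same object as c); c = [88, 16, 279, 4, 7] (same object as a)
`b.append(121)` → b = [16, 5, 4, 121]
`print(a)` → prints [88, 16, 279, 4, 7]
`print(b)` → prints [16, 5, 4, 121]
`print(c)` → prints [88, 16, 279, 4, 7]

Answer:
[88, 16, 279, 4, 7]
[16, 5, 4, 121]
[88, 16, 279, 4, 7]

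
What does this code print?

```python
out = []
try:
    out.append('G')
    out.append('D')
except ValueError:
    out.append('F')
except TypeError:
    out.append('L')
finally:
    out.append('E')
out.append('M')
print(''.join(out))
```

Execution trace: 'G' (try body) → 'D' (try body, no exception) → 'E' (finally) → 'M' (after the try/except). Output: GDEM

Answer: GDEM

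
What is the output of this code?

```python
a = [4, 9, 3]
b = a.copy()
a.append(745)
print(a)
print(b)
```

Key concept: list.copy() creates independent copy.
Step by step:
`a = [4, 9, 3]` → a = [4, 9, 3]
`b = a.copy()` → b = [4, 9, 3]
`a.append(745)` → a = [4, 9, 3, 745]
`print(a)` → prints [4, 9, 3, 745]
`print(b)` → prints [4, 9, 3]

Answer:
[4, 9, 3, 745]
[4, 9, 3]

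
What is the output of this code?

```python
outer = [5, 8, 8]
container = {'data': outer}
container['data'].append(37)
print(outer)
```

Key concept: dict holds reference to list.
Step by step:
`outer = [5, 8, 8]` → outer = [5, 8, 8]
`container = {'data': outer}` → container = {'data': [5, 8, 8]}
`container['data'].append(37)` → outer = [5, 8, 8, 37]; container = {'data': [5, 8, 8, 37]}
`print(outer)` → prints [5, 8, 8, 37]

Answer: [5, 8, 8, 37]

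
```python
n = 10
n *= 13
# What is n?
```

Trace:
`n = 10` → n = 10
`n *= 13` → n = 130
So n = 130

Answer: 130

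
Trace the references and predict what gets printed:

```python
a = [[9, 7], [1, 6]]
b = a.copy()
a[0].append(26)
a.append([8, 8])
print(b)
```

Key concept: shallow copy with nested lists.
Step by step:
`a = [[9, 7], [1, 6]]` → a = [[9, 7], [1, 6]]
`b = a.copy()` → b = [[9, 7], [1, 6]]
`a[0].append(26)` → a = [[9, 7, 26], [1, 6]]; b = [[9, 7, 26], [1, 6]]
`a.append([8, 8])` → a = [[9, 7, 26], [1, 6], [8, 8]]
`print(b)` → prints [[9, 7, 26], [1, 6]]

Answer: [[9, 7, 26], [1, 6]]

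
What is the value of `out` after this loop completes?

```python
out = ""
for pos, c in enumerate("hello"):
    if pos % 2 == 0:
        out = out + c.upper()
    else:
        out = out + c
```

Uppercase even positions in 'hello'
`out` takes the values: "" → "H" → "He" → "HeL" → "HeLl" → "HeLlO"

Answer: "HeLlO"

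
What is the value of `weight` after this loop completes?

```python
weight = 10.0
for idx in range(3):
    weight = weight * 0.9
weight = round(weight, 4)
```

Exponential decay: 10.0 * 0.9^3
`weight` takes the values: 10.0 → 9.0 → 8.1 → 7.29

Answer: 7.29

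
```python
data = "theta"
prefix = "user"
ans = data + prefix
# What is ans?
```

Trace:
`data = "theta"` → data = 'theta'
`prefix = "user"` → prefix = 'user'
`ans = data + prefix` → ans = 'thetauser'
So ans = 'thetauser'

Answer: 'thetauser'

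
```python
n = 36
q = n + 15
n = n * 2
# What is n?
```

Trace:
`n = 36` → n = 36
`q = n + 15` → q = 51
`n = n * 2` → n = 72
So n = 72

Answer: 72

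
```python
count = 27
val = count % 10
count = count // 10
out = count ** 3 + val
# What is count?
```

Trace:
`count = 27` → count = 27
`val = count % 10` → val = 7
`count = count // 10` → count = 2
`out = count ** 3 + val` → out = 15
So count = 2

Answer: 2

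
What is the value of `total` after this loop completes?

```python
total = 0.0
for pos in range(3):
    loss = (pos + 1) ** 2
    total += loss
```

Sum of squared losses 1² + 2² + ... + 3²
`total` takes the values: 0.0 → 1.0 → 5.0 → 14.0

Answer: 14.0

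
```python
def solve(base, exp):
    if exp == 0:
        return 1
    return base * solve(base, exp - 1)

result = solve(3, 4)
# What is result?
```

solve(3, 4) = 3 * 3 * 3 * 3 = 81

Answer: 81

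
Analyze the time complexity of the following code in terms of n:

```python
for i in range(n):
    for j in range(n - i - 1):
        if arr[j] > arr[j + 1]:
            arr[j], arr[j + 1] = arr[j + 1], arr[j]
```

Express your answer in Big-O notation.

This is Bubble sort. Time complexity: O(n²).

Answer: O(n²)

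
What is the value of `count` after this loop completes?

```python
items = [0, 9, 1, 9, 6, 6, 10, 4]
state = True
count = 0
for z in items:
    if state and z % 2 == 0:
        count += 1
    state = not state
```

Count even values at even positions
`count` takes the values: 0 → 1 → 2 → 3

Answer: 3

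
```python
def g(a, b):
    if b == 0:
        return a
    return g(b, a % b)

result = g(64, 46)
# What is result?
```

g(64, 46) -> g(46, 18) -> g(18, 10) -> g(10, 8) -> g(8, 2) -> g(2, 0) -> 2

Answer: 2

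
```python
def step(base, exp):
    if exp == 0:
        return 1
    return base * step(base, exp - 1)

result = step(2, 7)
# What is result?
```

step(2, 7) = 2 * 2 * 2 * 2 * 2 * 2 * 2 = 128

Answer: 128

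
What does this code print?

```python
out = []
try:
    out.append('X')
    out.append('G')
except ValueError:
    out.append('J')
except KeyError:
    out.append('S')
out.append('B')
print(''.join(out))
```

Execution trace: 'X' (try body) → 'G' (try body, no exception) → 'B' (after the try/except). Output: XGB

Answer: XGB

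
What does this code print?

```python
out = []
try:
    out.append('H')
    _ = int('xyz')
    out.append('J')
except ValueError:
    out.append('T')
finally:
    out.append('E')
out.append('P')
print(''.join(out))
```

Execution trace: 'H' (try body) → 'T' (except ValueError) → 'E' (finally) → 'P' (after the try/except). Output: HTEP

Answer: HTEP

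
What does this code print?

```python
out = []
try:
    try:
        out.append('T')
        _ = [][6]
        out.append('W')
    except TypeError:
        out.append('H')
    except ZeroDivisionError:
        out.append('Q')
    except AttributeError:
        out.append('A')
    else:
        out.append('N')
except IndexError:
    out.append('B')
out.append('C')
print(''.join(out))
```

Execution trace: 'T' (inner try body) → 'B' (outer except IndexError) → 'C' (after the try/except). Output: TBC

Answer: TBC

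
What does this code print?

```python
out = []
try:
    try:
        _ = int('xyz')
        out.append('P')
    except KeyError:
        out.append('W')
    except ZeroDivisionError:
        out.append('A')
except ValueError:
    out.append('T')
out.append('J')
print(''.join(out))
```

Execution trace: 'T' (outer except ValueError) → 'J' (after the try/except). Output: TJ

Answer: TJ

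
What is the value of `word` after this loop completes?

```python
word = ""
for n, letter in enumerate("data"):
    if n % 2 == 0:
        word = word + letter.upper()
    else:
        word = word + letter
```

Uppercase even positions in 'data'
`word` takes the values: "" → "D" → "Da" → "DaT" → "DaTa"

Answer: "DaTa"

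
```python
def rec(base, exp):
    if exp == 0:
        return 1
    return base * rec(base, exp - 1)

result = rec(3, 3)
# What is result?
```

rec(3, 3) = 3 * 3 * 3 = 27

Answer: 27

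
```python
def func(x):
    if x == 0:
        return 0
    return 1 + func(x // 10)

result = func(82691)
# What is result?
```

Count of digits of 82691: 5

Answer: 5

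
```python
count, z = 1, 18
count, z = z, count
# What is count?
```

Trace:
`count, z = 1, 18` → count = 1; z = 18
`count, z = z, count` → count = 18; z = 1
So count = 18

Answer: 18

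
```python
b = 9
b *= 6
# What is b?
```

Trace:
`b = 9` → b = 9
`b *= 6` → b = 54
So b = 54

Answer: 54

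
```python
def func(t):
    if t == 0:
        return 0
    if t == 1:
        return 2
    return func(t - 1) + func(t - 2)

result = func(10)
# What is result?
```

Build up from base cases: func(0)=0, func(1)=2, func(2)=2, func(3)=4, func(4)=6, func(5)=10, func(6)=16, ..., func(10)=110

Answer: 110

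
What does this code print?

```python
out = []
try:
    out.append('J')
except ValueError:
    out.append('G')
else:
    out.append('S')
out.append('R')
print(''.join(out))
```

Execution trace: 'J' (try body, no exception) → 'S' (else) → 'R' (after the try/except). Output: JSR

Answer: JSR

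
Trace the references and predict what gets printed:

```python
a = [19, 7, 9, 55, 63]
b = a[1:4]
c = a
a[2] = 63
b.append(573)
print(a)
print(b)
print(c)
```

Key concept: slice vs alias.
Step by step:
`a = [19, 7, 9, 55, 63]` → a = [19, 7, 9, 55, 63]
`b = a[1:4]` → b = [7, 9, 55]
`c = a` → c = [19, 7, 9, 55, 63] (same object as a)
`a[2] = 63` → a = [19, 7, 63, 55, 63] (same object as c); c = [19, 7, 63, 55, 63] (same object as a)
`b.append(573)` → b = [7, 9, 55, 573]
`print(a)` → prints [19, 7, 63, 55, 63]
`print(b)` → prints [7, 9, 55, 573]
`print(c)` → prints [19, 7, 63, 55, 63]

Answer:
[19, 7, 63, 55, 63]
[7, 9, 55, 573]
[19, 7, 63, 55, 63]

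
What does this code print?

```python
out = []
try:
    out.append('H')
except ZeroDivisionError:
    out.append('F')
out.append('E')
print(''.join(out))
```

Execution trace: 'H' (try body, no exception) → 'E' (after the try/except). Output: HE

Answer: HE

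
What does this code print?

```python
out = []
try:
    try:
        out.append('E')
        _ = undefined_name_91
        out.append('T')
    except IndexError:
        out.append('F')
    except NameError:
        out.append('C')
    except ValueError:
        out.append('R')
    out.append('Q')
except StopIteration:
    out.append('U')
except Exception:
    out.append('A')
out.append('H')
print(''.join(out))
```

Execution trace: 'E' (inner try body) → 'C' (inner except NameError) → 'Q' (try body, no exception) → 'H' (after the try/except). Output: ECQH

Answer: ECQH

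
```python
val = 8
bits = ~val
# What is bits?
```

Trace:
`val = 8` → val = 8
`bits = ~val` → bits = -9
So bits = -9

Answer: -9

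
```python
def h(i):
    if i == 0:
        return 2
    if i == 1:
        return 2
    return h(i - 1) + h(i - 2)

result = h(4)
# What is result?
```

Build up from base cases: h(0)=2, h(1)=2, h(2)=4, h(3)=6, h(4)=10

Answer: 10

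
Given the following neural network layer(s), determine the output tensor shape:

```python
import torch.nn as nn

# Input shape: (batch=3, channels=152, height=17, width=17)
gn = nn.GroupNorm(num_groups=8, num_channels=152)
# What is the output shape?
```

Input: (3, 152, 17, 17) -> Output: (3, 152, 17, 17)

Answer: (3, 152, 17, 17)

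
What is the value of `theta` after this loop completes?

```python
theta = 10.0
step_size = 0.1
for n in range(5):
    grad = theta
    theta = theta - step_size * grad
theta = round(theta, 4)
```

Gradient descent: w = 10.0 * (1 - 0.1)^5
`theta` takes the values: 10.0 → 9.0 → 8.1 → 7.29 → 6.561 → 5.9049

Answer: 5.9049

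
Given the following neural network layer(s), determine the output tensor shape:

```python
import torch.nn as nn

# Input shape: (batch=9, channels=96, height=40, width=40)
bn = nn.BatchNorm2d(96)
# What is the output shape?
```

Input: (9, 96, 40, 40) -> Output: (9, 96, 40, 40)

Answer: (9, 96, 40, 40)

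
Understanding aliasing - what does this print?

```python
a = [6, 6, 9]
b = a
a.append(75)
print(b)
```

Key concept: basic list aliasing.
Step by step:
`a = [6, 6, 9]` → a = [6, 6, 9]
`b = a` → b = [6, 6, 9] (same object as a)
`a.append(75)` → a = [6, 6, 9, 75] (same object as b); b = [6, 6, 9, 75] (same object as a)
`print(b)` → prints [6, 6, 9, 75]

Answer: [6, 6, 9, 75]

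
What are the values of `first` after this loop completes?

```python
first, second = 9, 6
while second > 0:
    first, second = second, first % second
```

GCD of 9 and 6
`first` takes the values: 9 → 6 → 3

Answer: 3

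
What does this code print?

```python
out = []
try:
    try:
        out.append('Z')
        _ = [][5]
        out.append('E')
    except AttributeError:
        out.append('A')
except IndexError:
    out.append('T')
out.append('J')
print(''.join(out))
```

Execution trace: 'Z' (try body) → 'T' (outer except IndexError) → 'J' (after the try/except). Output: ZTJ

Answer: ZTJ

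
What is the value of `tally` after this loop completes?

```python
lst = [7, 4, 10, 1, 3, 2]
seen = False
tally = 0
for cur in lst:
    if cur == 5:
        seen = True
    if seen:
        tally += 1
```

Count elements after first 5 in [7, 4, 10, 1, 3, 2]
`tally` takes the values: 0

Answer: 0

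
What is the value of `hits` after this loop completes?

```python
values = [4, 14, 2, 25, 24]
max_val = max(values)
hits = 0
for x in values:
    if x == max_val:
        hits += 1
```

Count of max value 25 in [4, 14, 2, 25, 24]
`hits` takes the values: 0 → 1

Answer: 1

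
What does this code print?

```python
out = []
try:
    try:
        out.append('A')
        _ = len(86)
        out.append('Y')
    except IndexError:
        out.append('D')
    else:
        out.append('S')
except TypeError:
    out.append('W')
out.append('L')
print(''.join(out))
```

Execution trace: 'A' (try body) → 'W' (outer except TypeError) → 'L' (after the try/except). Output: AWL

Answer: AWL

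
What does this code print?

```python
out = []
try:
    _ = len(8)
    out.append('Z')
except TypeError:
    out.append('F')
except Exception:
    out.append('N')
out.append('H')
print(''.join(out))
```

Execution trace: 'F' (except TypeError) → 'H' (after the try/except). Output: FH

Answer: FH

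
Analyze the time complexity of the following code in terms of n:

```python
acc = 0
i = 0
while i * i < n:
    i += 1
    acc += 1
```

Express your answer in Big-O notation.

Each loop level contributes: √n. Multiplying the contributions gives O(√n).

Answer: O(√n)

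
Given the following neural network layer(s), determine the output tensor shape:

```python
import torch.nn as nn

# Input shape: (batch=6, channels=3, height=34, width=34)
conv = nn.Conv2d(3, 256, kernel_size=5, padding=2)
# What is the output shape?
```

Input: (6, 3, 34, 34) -> Output: (6, 256, 34, 34)

Answer: (6, 256, 34, 34)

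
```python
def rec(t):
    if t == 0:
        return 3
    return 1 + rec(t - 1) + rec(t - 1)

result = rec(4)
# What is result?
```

rec(t) = 1 + 2·rec(t-1), rec(0)=3. Closed form: (3+1)·2^4 - 1 = 63.

Answer: 63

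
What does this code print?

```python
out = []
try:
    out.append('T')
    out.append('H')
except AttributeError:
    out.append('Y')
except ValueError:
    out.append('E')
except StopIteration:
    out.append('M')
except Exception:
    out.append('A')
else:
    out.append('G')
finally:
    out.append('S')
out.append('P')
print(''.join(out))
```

Execution trace: 'T' (try body) → 'H' (try body, no exception) → 'G' (else) → 'S' (finally) → 'P' (after the try/except). Output: THGSP

Answer: THGSP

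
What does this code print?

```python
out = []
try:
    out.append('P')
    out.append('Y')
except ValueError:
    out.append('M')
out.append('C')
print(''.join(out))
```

Execution trace: 'P' (try body) → 'Y' (try body, no exception) → 'C' (after the try/except). Output: PYC

Answer: PYC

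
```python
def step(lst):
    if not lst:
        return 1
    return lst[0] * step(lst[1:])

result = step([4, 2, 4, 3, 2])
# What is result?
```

Product over [4, 2, 4, 3, 2] = 4 * 2 * 4 * 3 * 2 = 192

Answer: 192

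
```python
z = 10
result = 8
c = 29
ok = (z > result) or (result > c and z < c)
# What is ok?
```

Trace:
`z = 10` → z = 10
`result = 8` → result = 8
`c = 29` → c = 29
`ok = (z > result) or (result > c and z < c)` → ok = True
So ok = True

Answer: True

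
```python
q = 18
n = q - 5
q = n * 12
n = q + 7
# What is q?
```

Trace:
`q = 18` → q = 18
`n = q - 5` → n = 13
`q = n * 12` → q = 156
`n = q + 7` → n = 163
So q = 156

Answer: 156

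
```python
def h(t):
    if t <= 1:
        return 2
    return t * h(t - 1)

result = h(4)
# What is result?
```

h(4) = 4 * 3 * 2 * 2 = 48

Answer: 48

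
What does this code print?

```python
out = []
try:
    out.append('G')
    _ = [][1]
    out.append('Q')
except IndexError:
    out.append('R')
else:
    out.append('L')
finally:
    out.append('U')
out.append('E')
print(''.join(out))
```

Execution trace: 'G' (try body) → 'R' (except IndexError) → 'U' (finally) → 'E' (after the try/except). Output: GRUE

Answer: GRUE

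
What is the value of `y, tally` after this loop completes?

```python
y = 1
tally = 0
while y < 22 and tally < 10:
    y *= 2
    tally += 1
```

Double until >= 22 or 10 iterations
`y, tally` takes the values: (1, 0) → (2, 0) → (2, 1) → (4, 1) → (4, 2) → (8, 2) → (8, 3) → (16, 3) → (16, 4) → (32, 4) → (32, 5)

Answer: 32, 5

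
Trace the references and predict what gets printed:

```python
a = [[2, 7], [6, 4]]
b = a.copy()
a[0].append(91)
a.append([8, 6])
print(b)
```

Key concept: shallow copy with nested lists.
Step by step:
`a = [[2, 7], [6, 4]]` → a = [[2, 7], [6, 4]]
`b = a.copy()` → b = [[2, 7], [6, 4]]
`a[0].append(91)` → a = [[2, 7, 91], [6, 4]]; b = [[2, 7, 91], [6, 4]]
`a.append([8, 6])` → a = [[2, 7, 91], [6, 4], [8, 6]]
`print(b)` → prints [[2, 7, 91], [6, 4]]

Answer: [[2, 7, 91], [6, 4]]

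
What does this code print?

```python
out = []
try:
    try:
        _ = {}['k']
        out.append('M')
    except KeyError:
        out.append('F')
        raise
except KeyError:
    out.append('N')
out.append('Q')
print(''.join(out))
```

Execution trace: 'F' (inner except KeyError) → 'N' (outer except KeyError) → 'Q' (after the try/except). Output: FNQ

Answer: FNQ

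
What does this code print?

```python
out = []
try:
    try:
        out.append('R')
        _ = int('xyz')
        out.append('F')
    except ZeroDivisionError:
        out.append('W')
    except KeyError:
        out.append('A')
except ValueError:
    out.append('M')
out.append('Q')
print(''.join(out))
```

Execution trace: 'R' (try body) → 'M' (outer except ValueError) → 'Q' (after the try/except). Output: RMQ

Answer: RMQ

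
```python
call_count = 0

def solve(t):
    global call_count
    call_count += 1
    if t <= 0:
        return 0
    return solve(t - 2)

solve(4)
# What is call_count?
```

Linear recursion stepping by 2: 3 calls from t=4 down to ≤0.

Answer: 3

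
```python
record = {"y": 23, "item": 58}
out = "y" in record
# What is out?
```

Trace:
`record = {"y": 23, "item": 58}` → record = {'y': 23, 'item': 58}
`out = "y" in record` → out = True
So out = True

Answer: True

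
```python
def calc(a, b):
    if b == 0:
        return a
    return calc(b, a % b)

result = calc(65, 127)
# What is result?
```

calc(65, 127) -> calc(127, 65) -> calc(65, 62) -> calc(62, 3) -> calc(3, 2) -> calc(2, 1) -> calc(1, 0) -> 1

Answer: 1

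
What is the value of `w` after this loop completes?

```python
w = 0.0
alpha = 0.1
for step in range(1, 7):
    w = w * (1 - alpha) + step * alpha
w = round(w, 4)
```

Moving average with lr=0.1
`w` takes the values: 0.0 → 0.1 → 0.29 → 0.561 → 0.9049 → 1.31441 → 1.782969 → 1.783

Answer: 1.783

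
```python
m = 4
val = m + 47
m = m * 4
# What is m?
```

Trace:
`m = 4` → m = 4
`val = m + 47` → val = 51
`m = m * 4` → m = 16
So m = 16

Answer: 16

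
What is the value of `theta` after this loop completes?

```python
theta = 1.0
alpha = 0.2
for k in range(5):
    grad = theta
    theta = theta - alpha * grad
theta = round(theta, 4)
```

Gradient descent: w = 1.0 * (1 - 0.2)^5
`theta` takes the values: 1.0 → 0.8 → 0.64 → 0.512 → 0.4096 → 0.32768 → 0.3277

Answer: 0.3277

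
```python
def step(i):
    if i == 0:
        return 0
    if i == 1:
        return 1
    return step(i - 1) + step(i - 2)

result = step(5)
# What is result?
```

Build up from base cases: step(0)=0, step(1)=1, step(2)=1, step(3)=2, step(4)=3, step(5)=5

Answer: 5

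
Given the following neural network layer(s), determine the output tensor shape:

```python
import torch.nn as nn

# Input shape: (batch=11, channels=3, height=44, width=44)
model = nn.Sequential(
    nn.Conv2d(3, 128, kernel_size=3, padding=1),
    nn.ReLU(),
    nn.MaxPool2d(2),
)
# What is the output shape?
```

Input: (11, 3, 44, 44) -> after Conv2d: (11, 128, 44, 44) -> after ReLU: (11, 128, 44, 44) -> Output: (11, 128, 22, 22)

Answer: (11, 128, 22, 22)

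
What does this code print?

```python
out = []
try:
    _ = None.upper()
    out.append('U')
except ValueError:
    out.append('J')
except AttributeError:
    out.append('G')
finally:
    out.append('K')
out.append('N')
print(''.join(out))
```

Execution trace: 'G' (except AttributeError) → 'K' (finally) → 'N' (after the try/except). Output: GKN

Answer: GKN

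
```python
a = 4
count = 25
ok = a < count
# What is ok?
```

Trace:
`a = 4` → a = 4
`count = 25` → count = 25
`ok = a < count` → ok = True
So ok = True

Answer: True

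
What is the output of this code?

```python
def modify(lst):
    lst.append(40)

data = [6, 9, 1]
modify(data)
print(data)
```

Key concept: function modifies passed list.
Step by step:
`data = [6, 9, 1]` → data = [6, 9, 1]
`modify(data)` → data = [6, 9, 1, 40]
`print(data)` → prints [6, 9, 1, 40]

Answer: [6, 9, 1, 40]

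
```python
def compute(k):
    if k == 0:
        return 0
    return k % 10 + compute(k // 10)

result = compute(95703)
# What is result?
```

Sum of digits of 95703: 3 + 0 + 7 + 5 + 9 = 24

Answer: 24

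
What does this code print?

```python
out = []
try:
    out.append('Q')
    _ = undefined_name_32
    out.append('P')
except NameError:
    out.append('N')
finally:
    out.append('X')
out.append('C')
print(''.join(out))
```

Execution trace: 'Q' (try body) → 'N' (except NameError) → 'X' (finally) → 'C' (after the try/except). Output: QNXC

Answer: QNXC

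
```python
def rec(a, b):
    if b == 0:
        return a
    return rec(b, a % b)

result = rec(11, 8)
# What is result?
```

rec(11, 8) -> rec(8, 3) -> rec(3, 2) -> rec(2, 1) -> rec(1, 0) -> 1

Answer: 1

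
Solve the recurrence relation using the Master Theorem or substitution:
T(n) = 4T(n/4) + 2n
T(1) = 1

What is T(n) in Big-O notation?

By Master Theorem: a=4, b=4, f(n)=2n. Since log_4(4) = 1 and f(n) = Θ(n^1), Case 2 applies. T(n) = O(n log n).

Answer: O(n log n)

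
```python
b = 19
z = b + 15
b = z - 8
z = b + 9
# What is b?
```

Trace:
`b = 19` → b = 19
`z = b + 15` → z = 34
`b = z - 8` → b = 26
`z = b + 9` → z = 35
So b = 26

Answer: 26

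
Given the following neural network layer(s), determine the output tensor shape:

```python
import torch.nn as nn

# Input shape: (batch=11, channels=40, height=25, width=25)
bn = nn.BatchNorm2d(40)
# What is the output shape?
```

Input: (11, 40, 25, 25) -> Output: (11, 40, 25, 25)

Answer: (11, 40, 25, 25)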